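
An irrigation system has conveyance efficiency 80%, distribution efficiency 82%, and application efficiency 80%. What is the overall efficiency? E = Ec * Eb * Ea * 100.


Ec = 0.8, Eb = 0.82, Ea = 0.8
E = 0.8 * 0.82 * 0.8 * 100 = 52.4800%

52.4800 %


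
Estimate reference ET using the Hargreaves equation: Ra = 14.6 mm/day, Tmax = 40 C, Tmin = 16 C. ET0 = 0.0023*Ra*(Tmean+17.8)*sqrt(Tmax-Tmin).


Tmean = (Tmax + Tmin)/2 = (40 + 16)/2 = 28.0
ET0 = 0.0023 * 14.6 * (28.0 + 17.8) * sqrt(40 - 16)
ET0 = 0.0023 * 14.6 * 45.8 * 4.898979

7.5345 mm/day


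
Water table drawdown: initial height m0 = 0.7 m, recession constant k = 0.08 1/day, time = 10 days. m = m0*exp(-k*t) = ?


m = m0 * exp(-k*t)
m = 0.7 * exp(-0.08 * 10)
m = 0.7 * exp(-0.8000)

0.3145 m


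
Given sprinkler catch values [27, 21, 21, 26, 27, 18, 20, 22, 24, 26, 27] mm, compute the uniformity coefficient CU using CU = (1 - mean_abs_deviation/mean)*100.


mean = 23.545455 mm
MAD = 2.859504 mm
CU = (1 - 2.859504/23.545455)*100

87.8554 %


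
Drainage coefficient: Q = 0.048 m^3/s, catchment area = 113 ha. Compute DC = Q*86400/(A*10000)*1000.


DC = Q * 86400 / (A * 10000) * 1000
DC = 0.048 * 86400 / (113 * 10000) * 1000
DC = 4147200.0000 / 1130000

3.6701 mm/day


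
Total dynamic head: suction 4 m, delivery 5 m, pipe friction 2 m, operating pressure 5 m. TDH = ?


TDH = Hs + Hd + hf + Hp = 4 + 5 + 2 + 5 = 16

16 m


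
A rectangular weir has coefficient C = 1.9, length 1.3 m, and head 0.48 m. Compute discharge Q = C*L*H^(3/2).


Q = C * L * H^(3/2) = 1.9 * 1.3 * 0.48^1.5 = 1.9 * 1.3 * 0.332554

0.8214 m^3/s


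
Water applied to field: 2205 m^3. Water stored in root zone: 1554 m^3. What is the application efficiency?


Ea = V_root / V_field * 100 = 1554 / 2205 * 100 = 70.4762%

70.4762 %


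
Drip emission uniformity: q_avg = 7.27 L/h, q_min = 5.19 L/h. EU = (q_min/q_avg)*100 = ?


EU = (q_min/q_avg)*100 = (5.19/7.27)*100 = 71.3893%

71.3893 %


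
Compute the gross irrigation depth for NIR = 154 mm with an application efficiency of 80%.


Ea = 80% = 0.8
GID = NIR / Ea = 154 / 0.8 = 192.5000 mm

192.5000 mm


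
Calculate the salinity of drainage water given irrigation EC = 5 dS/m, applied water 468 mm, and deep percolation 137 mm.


EC_dw = EC_iw * D_iw / D_dw
EC_dw = 5 * 468 / 137
EC_dw = 2340 / 137

17.0803 dS/m


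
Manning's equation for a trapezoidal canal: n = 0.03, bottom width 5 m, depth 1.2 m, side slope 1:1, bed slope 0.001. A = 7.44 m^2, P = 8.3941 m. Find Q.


R = A/P = 7.44/8.3941 = 0.886337
Q = (1/0.03) * 7.44 * 0.886337^(2/3) * 0.001^0.5

7.2363 m^3/s


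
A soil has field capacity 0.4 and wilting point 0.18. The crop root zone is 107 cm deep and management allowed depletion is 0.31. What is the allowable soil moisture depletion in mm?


SMD = (FC - PWP) * d * MAD * 10
SMD = (0.4 - 0.18) * 107 * 0.31 * 10
SMD = 0.2200 * 107 * 0.31 * 10

72.9740 mm


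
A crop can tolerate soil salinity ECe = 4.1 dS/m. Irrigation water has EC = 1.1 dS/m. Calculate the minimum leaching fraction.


LR = ECiw / (5*ECe - ECiw)
LR = 1.1 / (5*4.1 - 1.1)
LR = 1.1 / 19.4000

0.0567


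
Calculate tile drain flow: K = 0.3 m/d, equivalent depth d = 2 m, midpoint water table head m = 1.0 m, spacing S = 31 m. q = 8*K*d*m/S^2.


q = 8*K*d*m/S^2
q = 8*0.3*2*1.0/31^2
q = 4.8000 / 961

0.0050 m/d


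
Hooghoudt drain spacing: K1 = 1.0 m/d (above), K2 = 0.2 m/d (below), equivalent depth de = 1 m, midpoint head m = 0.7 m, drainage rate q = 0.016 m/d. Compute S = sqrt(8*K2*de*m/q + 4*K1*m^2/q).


S^2 = 8*K2*de*m/q + 4*K1*m^2/q
S^2 = 8*0.2*1*0.7/0.016 + 4*1.0*0.7^2/0.016
S = sqrt(192.5000)

13.8744 m


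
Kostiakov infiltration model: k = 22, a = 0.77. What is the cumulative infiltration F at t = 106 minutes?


F = k * t^a = 22 * 106^0.77
F = 22 * 36.264819

797.8260 mm


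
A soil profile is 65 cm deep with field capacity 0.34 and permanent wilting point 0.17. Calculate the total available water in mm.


AWC = (FC - PWP) * d * 10
AWC = (0.34 - 0.17) * 65 * 10
AWC = 0.1700 * 65 * 10

110.5000 mm


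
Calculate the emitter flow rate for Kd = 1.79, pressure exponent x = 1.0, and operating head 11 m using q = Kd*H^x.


q = Kd * H^x = 1.79 * 11^1.0 = 1.79 * 11.000000

19.6900 L/h


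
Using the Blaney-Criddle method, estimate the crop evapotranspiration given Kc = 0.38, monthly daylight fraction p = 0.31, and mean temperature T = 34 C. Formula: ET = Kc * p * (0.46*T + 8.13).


ET = Kc * p * (0.46*T + 8.13)
ET = 0.38 * 0.31 * (0.46*34 + 8.13)
ET = 0.38 * 0.31 * 23.7700

2.8001 mm/day


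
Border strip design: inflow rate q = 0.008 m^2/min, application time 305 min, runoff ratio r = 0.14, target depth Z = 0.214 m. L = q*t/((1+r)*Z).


L = q*t/((1+r)*Z)
L = 0.008*305/((1+0.14)*0.214)
L = 2.44/0.24396

10.0016 m


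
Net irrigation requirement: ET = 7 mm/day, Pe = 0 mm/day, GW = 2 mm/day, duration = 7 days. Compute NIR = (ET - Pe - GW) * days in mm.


Daily deficit = ET - Pe - GW = 7 - 0 - 2 = 5 mm/day
NIR = 5 * 7 = 35 mm

35.0000 mm


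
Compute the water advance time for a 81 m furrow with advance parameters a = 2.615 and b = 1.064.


t = (L/a)^(1/b)
t = (81/2.615)^(1/1.064)
t = 30.975143^(1/1.064)

25.1958 min


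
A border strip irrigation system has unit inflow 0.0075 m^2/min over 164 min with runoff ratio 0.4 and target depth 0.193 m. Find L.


L = q*t/((1+r)*Z)
L = 0.0075*164/((1+0.4)*0.193)
L = 1.23/0.2702

4.5522 m


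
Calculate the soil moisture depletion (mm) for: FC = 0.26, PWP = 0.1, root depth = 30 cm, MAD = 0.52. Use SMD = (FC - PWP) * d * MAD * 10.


SMD = (FC - PWP) * d * MAD * 10
SMD = (0.26 - 0.1) * 30 * 0.52 * 10
SMD = 0.1600 * 30 * 0.52 * 10

24.9600 mm


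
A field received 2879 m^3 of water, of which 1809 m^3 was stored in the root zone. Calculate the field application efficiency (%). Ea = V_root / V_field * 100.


Ea = V_root / V_field * 100 = 1809 / 2879 * 100 = 62.8343%

62.8343 %


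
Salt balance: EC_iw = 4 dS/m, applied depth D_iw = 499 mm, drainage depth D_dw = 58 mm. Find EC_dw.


EC_dw = EC_iw * D_iw / D_dw
EC_dw = 4 * 499 / 58
EC_dw = 1996 / 58

34.4138 dS/m


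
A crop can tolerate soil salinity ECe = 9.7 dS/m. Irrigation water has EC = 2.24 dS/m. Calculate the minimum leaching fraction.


LR = ECiw / (5*ECe - ECiw)
LR = 2.24 / (5*9.7 - 2.24)
LR = 2.24 / 46.2600

0.0484


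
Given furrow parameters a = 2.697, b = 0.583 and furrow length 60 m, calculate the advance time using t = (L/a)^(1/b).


t = (L/a)^(1/b)
t = (60/2.697)^(1/0.583)
t = 22.246941^(1/0.583)

204.6100 min


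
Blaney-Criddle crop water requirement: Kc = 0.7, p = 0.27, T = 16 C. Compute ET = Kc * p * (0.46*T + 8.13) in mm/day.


ET = Kc * p * (0.46*T + 8.13)
ET = 0.7 * 0.27 * (0.46*16 + 8.13)
ET = 0.7 * 0.27 * 15.4900

2.9276 mm/day


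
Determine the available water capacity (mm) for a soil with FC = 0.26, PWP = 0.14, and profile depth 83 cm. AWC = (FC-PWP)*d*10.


AWC = (FC - PWP) * d * 10
AWC = (0.26 - 0.14) * 83 * 10
AWC = 0.1200 * 83 * 10

99.6000 mm


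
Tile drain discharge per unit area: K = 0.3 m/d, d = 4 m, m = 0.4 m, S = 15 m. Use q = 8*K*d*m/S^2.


q = 8*K*d*m/S^2
q = 8*0.3*4*0.4/15^2
q = 3.8400 / 225

0.0171 m/d


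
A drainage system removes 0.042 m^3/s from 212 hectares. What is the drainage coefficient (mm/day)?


DC = Q * 86400 / (A * 10000) * 1000
DC = 0.042 * 86400 / (212 * 10000) * 1000
DC = 3628800.0000 / 2120000

1.7117 mm/day


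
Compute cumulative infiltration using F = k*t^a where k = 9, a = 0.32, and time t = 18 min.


F = k * t^a = 9 * 18^0.32
F = 9 * 2.521664

22.6950 mm


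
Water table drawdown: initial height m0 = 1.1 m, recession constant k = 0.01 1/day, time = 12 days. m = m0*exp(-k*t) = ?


m = m0 * exp(-k*t)
m = 1.1 * exp(-0.01 * 12)
m = 1.1 * exp(-0.1200)

0.9756 m


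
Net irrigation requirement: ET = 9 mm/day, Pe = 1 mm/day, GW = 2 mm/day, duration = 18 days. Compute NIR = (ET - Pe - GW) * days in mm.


Daily deficit = ET - Pe - GW = 9 - 1 - 2 = 6 mm/day
NIR = 6 * 18 = 108 mm

108.0000 mm


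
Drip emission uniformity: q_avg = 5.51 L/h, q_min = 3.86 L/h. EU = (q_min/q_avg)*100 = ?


EU = (q_min/q_avg)*100 = (3.86/5.51)*100 = 70.0544%

70.0544 %


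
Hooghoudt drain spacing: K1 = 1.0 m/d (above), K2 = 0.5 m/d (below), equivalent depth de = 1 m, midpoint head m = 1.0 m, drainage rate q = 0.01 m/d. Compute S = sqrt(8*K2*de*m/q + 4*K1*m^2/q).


S^2 = 8*K2*de*m/q + 4*K1*m^2/q
S^2 = 8*0.5*1*1.0/0.01 + 4*1.0*1.0^2/0.01
S = sqrt(800.0000)

28.2843 m


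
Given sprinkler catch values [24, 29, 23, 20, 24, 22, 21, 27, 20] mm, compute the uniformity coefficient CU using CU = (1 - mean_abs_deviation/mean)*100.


mean = 23.333333 mm
MAD = 2.370370 mm
CU = (1 - 2.370370/23.333333)*100

89.8413 %


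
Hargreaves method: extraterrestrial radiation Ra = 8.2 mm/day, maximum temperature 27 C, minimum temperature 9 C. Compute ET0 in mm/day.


Tmean = (Tmax + Tmin)/2 = (27 + 9)/2 = 18.0
ET0 = 0.0023 * 8.2 * (18.0 + 17.8) * sqrt(27 - 9)
ET0 = 0.0023 * 8.2 * 35.8 * 4.242641

2.8646 mm/day


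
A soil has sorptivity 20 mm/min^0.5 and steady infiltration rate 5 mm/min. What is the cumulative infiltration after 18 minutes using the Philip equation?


F = S*sqrt(t) + A*t
F = 20*sqrt(18) + 5*18
F = 20*4.242641 + 90

174.8528 mm


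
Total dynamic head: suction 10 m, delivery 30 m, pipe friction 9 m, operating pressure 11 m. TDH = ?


TDH = Hs + Hd + hf + Hp = 10 + 30 + 9 + 11 = 60

60 m


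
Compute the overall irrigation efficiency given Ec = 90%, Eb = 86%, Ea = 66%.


Ec = 0.9, Eb = 0.86, Ea = 0.66
E = 0.9 * 0.86 * 0.66 * 100 = 51.0840%

51.0840 %


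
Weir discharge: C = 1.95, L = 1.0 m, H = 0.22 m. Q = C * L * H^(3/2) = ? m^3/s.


Q = C * L * H^(3/2) = 1.95 * 1.0 * 0.22^1.5 = 1.95 * 1.0 * 0.103189

0.2012 m^3/s


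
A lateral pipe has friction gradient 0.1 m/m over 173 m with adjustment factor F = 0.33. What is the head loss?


hf = J * L * F = 0.1 * 173 * 0.33 = 5.7090 m

5.7090 m


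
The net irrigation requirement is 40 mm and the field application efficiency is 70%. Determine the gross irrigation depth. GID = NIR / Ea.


Ea = 70% = 0.7
GID = NIR / Ea = 40 / 0.7 = 57.1429 mm

57.1429 mm


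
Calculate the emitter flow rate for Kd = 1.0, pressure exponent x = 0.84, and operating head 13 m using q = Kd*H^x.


q = Kd * H^x = 1.0 * 13^0.84 = 1.0 * 8.624073

8.6241 L/h


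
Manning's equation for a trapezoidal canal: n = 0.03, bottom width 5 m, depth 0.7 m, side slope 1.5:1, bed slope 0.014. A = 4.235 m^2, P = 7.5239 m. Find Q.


R = A/P = 4.235/7.5239 = 0.562873
Q = (1/0.03) * 4.235 * 0.562873^(2/3) * 0.014^0.5

11.3868 m^3/s


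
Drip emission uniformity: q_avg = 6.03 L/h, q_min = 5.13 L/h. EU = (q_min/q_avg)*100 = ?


EU = (q_min/q_avg)*100 = (5.13/6.03)*100 = 85.0746%

85.0746 %


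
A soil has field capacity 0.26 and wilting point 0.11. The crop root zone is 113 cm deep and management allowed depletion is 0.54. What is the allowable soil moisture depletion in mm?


SMD = (FC - PWP) * d * MAD * 10
SMD = (0.26 - 0.11) * 113 * 0.54 * 10
SMD = 0.1500 * 113 * 0.54 * 10

91.5300 mm


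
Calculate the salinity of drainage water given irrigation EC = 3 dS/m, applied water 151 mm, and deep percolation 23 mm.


EC_dw = EC_iw * D_iw / D_dw
EC_dw = 3 * 151 / 23
EC_dw = 453 / 23

19.6957 dS/m


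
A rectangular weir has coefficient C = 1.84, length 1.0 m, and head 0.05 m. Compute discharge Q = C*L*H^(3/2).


Q = C * L * H^(3/2) = 1.84 * 1.0 * 0.05^1.5 = 1.84 * 1.0 * 0.011180

0.0206 m^3/s


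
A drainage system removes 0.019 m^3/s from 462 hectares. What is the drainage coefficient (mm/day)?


DC = Q * 86400 / (A * 10000) * 1000
DC = 0.019 * 86400 / (462 * 10000) * 1000
DC = 1641600.0000 / 4620000

0.3553 mm/day


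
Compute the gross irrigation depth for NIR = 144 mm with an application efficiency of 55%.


Ea = 55% = 0.55
GID = NIR / Ea = 144 / 0.55 = 261.8182 mm

261.8182 mm


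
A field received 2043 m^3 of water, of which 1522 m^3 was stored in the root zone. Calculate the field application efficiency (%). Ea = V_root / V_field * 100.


Ea = V_root / V_field * 100 = 1522 / 2043 * 100 = 74.4983%

74.4983 %


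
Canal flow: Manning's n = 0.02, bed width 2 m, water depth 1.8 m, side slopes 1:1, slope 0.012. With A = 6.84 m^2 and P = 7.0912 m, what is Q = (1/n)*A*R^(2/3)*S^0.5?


R = A/P = 6.84/7.0912 = 0.964576
Q = (1/0.02) * 6.84 * 0.964576^(2/3) * 0.012^0.5

36.5742 m^3/s


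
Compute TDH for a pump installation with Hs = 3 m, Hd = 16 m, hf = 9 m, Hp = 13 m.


TDH = Hs + Hd + hf + Hp = 3 + 16 + 9 + 13 = 41

41 m


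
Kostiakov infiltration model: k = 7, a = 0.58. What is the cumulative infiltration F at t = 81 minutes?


F = k * t^a = 7 * 81^0.58
F = 7 * 12.791495

89.5405 mm


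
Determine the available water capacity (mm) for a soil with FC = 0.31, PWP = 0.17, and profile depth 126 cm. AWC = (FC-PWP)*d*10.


AWC = (FC - PWP) * d * 10
AWC = (0.31 - 0.17) * 126 * 10
AWC = 0.1400 * 126 * 10

176.4000 mm


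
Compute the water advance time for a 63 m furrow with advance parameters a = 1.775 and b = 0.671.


t = (L/a)^(1/b)
t = (63/1.775)^(1/0.671)
t = 35.492958^(1/0.671)

204.2664 min


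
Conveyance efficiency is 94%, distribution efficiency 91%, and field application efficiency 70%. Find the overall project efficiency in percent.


Ec = 0.94, Eb = 0.91, Ea = 0.7
E = 0.94 * 0.91 * 0.7 * 100 = 59.8780%

59.8780 %


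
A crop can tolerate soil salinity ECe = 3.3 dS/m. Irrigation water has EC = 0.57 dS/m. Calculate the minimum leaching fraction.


LR = ECiw / (5*ECe - ECiw)
LR = 0.57 / (5*3.3 - 0.57)
LR = 0.57 / 15.9300

0.0358


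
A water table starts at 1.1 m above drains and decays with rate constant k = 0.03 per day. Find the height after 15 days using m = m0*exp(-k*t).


m = m0 * exp(-k*t)
m = 1.1 * exp(-0.03 * 15)
m = 1.1 * exp(-0.4500)

0.7014 m


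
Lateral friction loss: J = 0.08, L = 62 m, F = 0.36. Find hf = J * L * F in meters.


hf = J * L * F = 0.08 * 62 * 0.36 = 1.7856 m

1.7856 m


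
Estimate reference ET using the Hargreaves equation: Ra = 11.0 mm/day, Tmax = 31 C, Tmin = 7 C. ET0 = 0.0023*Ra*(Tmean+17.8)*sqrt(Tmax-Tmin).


Tmean = (Tmax + Tmin)/2 = (31 + 7)/2 = 19.0
ET0 = 0.0023 * 11.0 * (19.0 + 17.8) * sqrt(31 - 7)
ET0 = 0.0023 * 11.0 * 36.8 * 4.898979

4.5611 mm/day


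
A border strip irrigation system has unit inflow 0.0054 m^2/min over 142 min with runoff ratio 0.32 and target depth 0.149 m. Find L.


L = q*t/((1+r)*Z)
L = 0.0054*142/((1+0.32)*0.149)
L = 0.7668/0.19668

3.8987 m


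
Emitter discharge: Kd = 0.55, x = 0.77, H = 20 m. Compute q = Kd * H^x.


q = Kd * H^x = 0.55 * 20^0.77 = 0.55 * 10.041373

5.5228 L/h


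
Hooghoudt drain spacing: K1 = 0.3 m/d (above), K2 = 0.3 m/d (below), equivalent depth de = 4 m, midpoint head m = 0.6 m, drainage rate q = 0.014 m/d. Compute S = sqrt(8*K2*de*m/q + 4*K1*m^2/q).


S^2 = 8*K2*de*m/q + 4*K1*m^2/q
S^2 = 8*0.3*4*0.6/0.014 + 4*0.3*0.6^2/0.014
S = sqrt(442.2857)

21.0306 m


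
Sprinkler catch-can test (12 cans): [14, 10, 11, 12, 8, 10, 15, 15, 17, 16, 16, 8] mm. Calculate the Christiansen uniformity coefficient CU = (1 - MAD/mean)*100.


mean = 12.666667 mm
MAD = 2.833333 mm
CU = (1 - 2.833333/12.666667)*100

77.6316 %


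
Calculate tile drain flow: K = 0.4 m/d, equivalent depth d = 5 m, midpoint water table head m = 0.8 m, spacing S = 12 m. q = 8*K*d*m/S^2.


q = 8*K*d*m/S^2
q = 8*0.4*5*0.8/12^2
q = 12.8000 / 144

0.0889 m/d


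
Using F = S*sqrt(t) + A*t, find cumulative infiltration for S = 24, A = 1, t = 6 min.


F = S*sqrt(t) + A*t
F = 24*sqrt(6) + 1*6
F = 24*2.449490 + 6

64.7878 mm


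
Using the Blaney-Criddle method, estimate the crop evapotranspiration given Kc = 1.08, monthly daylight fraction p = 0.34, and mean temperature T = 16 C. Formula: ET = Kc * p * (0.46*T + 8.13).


ET = Kc * p * (0.46*T + 8.13)
ET = 1.08 * 0.34 * (0.46*16 + 8.13)
ET = 1.08 * 0.34 * 15.4900

5.6879 mm/day


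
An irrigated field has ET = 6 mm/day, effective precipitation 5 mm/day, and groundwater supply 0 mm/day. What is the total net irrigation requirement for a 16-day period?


Daily deficit = ET - Pe - GW = 6 - 5 - 0 = 1 mm/day
NIR = 1 * 16 = 16 mm

16.0000 mm


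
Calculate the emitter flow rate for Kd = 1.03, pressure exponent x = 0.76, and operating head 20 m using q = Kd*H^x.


q = Kd * H^x = 1.03 * 20^0.76 = 1.03 * 9.745021

10.0374 L/h


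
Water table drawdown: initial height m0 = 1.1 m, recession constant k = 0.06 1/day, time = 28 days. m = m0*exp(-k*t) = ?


m = m0 * exp(-k*t)
m = 1.1 * exp(-0.06 * 28)
m = 1.1 * exp(-1.6800)

0.2050 m


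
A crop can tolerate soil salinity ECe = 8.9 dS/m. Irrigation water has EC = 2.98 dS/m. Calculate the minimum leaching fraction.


LR = ECiw / (5*ECe - ECiw)
LR = 2.98 / (5*8.9 - 2.98)
LR = 2.98 / 41.5200

0.0718


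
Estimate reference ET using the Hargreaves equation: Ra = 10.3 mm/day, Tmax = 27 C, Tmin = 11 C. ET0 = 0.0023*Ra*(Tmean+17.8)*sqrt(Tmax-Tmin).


Tmean = (Tmax + Tmin)/2 = (27 + 11)/2 = 19.0
ET0 = 0.0023 * 10.3 * (19.0 + 17.8) * sqrt(27 - 11)
ET0 = 0.0023 * 10.3 * 36.8 * 4.000000

3.4872 mm/day


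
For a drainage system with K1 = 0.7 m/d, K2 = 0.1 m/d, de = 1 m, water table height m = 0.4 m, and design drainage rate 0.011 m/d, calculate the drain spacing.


S^2 = 8*K2*de*m/q + 4*K1*m^2/q
S^2 = 8*0.1*1*0.4/0.011 + 4*0.7*0.4^2/0.011
S = sqrt(69.8182)

8.3557 m


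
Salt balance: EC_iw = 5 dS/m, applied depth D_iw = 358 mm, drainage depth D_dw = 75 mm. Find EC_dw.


EC_dw = EC_iw * D_iw / D_dw
EC_dw = 5 * 358 / 75
EC_dw = 1790 / 75

23.8667 dS/m


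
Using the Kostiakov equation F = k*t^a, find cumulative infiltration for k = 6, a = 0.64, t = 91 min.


F = k * t^a = 6 * 91^0.64
F = 6 * 17.938515

107.6311 mm


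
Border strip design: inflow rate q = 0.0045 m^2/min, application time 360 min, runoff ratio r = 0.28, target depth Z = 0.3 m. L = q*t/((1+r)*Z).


L = q*t/((1+r)*Z)
L = 0.0045*360/((1+0.28)*0.3)
L = 1.62/0.384

4.2188 m


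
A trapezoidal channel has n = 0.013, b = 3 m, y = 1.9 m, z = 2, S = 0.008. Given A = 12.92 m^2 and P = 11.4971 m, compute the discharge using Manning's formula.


R = A/P = 12.92/11.4971 = 1.123762
Q = (1/0.013) * 12.92 * 1.123762^(2/3) * 0.008^0.5

96.0831 m^3/s


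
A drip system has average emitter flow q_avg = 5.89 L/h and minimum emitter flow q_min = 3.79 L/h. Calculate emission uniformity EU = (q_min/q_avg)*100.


EU = (q_min/q_avg)*100 = (3.79/5.89)*100 = 64.3463%

64.3463 %


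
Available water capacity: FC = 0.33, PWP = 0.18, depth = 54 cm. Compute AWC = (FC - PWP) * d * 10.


AWC = (FC - PWP) * d * 10
AWC = (0.33 - 0.18) * 54 * 10
AWC = 0.1500 * 54 * 10

81.0000 mm


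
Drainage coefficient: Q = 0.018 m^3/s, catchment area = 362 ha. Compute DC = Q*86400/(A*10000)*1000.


DC = Q * 86400 / (A * 10000) * 1000
DC = 0.018 * 86400 / (362 * 10000) * 1000
DC = 1555200.0000 / 3620000

0.4296 mm/day


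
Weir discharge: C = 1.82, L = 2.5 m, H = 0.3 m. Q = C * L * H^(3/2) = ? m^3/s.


Q = C * L * H^(3/2) = 1.82 * 2.5 * 0.3^1.5 = 1.82 * 2.5 * 0.164317

0.7476 m^3/s


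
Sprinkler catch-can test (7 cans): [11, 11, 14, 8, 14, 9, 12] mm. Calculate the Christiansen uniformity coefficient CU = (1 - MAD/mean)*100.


mean = 11.285714 mm
MAD = 1.755102 mm
CU = (1 - 1.755102/11.285714)*100

84.4485 %


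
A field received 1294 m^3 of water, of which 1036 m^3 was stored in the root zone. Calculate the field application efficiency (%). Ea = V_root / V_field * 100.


Ea = V_root / V_field * 100 = 1036 / 1294 * 100 = 80.0618%

80.0618 %


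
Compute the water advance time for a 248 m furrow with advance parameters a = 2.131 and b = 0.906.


t = (L/a)^(1/b)
t = (248/2.131)^(1/0.906)
t = 116.377288^(1/0.906)

190.6372 min


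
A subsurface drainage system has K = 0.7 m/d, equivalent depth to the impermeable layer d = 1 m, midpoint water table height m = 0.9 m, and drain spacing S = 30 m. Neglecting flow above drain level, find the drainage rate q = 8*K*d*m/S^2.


q = 8*K*d*m/S^2
q = 8*0.7*1*0.9/30^2
q = 5.0400 / 900

0.0056 m/d


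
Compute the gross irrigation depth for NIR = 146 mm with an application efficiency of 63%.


Ea = 63% = 0.63
GID = NIR / Ea = 146 / 0.63 = 231.7460 mm

231.7460 mm


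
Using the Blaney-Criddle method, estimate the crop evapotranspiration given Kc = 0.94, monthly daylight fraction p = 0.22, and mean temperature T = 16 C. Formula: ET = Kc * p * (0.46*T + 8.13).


ET = Kc * p * (0.46*T + 8.13)
ET = 0.94 * 0.22 * (0.46*16 + 8.13)
ET = 0.94 * 0.22 * 15.4900

3.2033 mm/day


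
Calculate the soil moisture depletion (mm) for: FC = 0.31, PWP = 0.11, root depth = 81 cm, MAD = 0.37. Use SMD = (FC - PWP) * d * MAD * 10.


SMD = (FC - PWP) * d * MAD * 10
SMD = (0.31 - 0.11) * 81 * 0.37 * 10
SMD = 0.2000 * 81 * 0.37 * 10

59.9400 mm


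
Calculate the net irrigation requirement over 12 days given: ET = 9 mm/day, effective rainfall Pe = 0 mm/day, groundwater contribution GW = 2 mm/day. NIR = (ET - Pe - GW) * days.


Daily deficit = ET - Pe - GW = 9 - 0 - 2 = 7 mm/day
NIR = 7 * 12 = 84 mm

84.0000 mm


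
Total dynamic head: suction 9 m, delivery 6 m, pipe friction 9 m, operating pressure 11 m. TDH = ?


TDH = Hs + Hd + hf + Hp = 9 + 6 + 9 + 11 = 35

35 m


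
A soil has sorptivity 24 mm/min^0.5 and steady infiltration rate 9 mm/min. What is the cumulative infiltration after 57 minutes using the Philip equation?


F = S*sqrt(t) + A*t
F = 24*sqrt(57) + 9*57
F = 24*7.549834 + 513

694.1960 mm


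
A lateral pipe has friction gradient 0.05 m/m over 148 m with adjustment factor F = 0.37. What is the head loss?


hf = J * L * F = 0.05 * 148 * 0.37 = 2.7380 m

2.7380 m


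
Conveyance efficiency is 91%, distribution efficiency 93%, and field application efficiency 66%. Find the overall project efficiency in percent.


Ec = 0.91, Eb = 0.93, Ea = 0.66
E = 0.91 * 0.93 * 0.66 * 100 = 55.8558%

55.8558 %


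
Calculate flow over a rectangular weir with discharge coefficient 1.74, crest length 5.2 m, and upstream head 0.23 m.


Q = C * L * H^(3/2) = 1.74 * 5.2 * 0.23^1.5 = 1.74 * 5.2 * 0.110304

0.9980 m^3/s


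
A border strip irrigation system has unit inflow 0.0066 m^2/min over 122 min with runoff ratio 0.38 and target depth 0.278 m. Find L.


L = q*t/((1+r)*Z)
L = 0.0066*122/((1+0.38)*0.278)
L = 0.8052/0.38364

2.0988 m


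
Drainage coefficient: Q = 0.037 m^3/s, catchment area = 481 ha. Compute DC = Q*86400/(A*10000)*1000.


DC = Q * 86400 / (A * 10000) * 1000
DC = 0.037 * 86400 / (481 * 10000) * 1000
DC = 3196800.0000 / 4810000

0.6646 mm/day


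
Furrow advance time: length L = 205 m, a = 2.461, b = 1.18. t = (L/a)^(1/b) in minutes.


t = (L/a)^(1/b)
t = (205/2.461)^(1/1.18)
t = 83.299472^(1/1.18)

42.4290 min


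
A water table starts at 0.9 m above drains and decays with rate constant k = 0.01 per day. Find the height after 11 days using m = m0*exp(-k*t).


m = m0 * exp(-k*t)
m = 0.9 * exp(-0.01 * 11)
m = 0.9 * exp(-0.1100)

0.8063 m


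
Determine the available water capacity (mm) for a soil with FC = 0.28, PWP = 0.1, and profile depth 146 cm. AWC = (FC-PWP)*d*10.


AWC = (FC - PWP) * d * 10
AWC = (0.28 - 0.1) * 146 * 10
AWC = 0.1800 * 146 * 10

262.8000 mm


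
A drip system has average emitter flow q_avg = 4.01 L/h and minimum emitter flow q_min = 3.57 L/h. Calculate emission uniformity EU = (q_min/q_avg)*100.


EU = (q_min/q_avg)*100 = (3.57/4.01)*100 = 89.0274%

89.0274 %


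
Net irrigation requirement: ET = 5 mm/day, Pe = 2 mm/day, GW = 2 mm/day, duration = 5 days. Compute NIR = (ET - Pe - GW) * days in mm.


Daily deficit = ET - Pe - GW = 5 - 2 - 2 = 1 mm/day
NIR = 1 * 5 = 5 mm

5.0000 mm


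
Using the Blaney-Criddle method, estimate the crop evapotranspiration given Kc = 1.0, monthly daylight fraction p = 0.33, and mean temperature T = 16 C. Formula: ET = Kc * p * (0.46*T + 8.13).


ET = Kc * p * (0.46*T + 8.13)
ET = 1.0 * 0.33 * (0.46*16 + 8.13)
ET = 1.0 * 0.33 * 15.4900

5.1117 mm/day


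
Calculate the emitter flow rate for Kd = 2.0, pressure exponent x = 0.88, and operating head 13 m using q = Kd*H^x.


q = Kd * H^x = 2.0 * 13^0.88 = 2.0 * 9.555868

19.1117 L/h


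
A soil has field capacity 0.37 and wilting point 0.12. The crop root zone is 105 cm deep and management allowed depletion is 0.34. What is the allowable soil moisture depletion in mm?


SMD = (FC - PWP) * d * MAD * 10
SMD = (0.37 - 0.12) * 105 * 0.34 * 10
SMD = 0.2500 * 105 * 0.34 * 10

89.2500 mm


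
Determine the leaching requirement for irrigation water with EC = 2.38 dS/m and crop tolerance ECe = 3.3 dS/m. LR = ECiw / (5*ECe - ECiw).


LR = ECiw / (5*ECe - ECiw)
LR = 2.38 / (5*3.3 - 2.38)
LR = 2.38 / 14.1200

0.1686


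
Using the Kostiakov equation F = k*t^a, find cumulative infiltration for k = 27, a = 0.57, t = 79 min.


F = k * t^a = 27 * 79^0.57
F = 27 * 12.068337

325.8451 mm


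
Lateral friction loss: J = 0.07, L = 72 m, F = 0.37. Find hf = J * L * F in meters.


hf = J * L * F = 0.07 * 72 * 0.37 = 1.8648 m

1.8648 m


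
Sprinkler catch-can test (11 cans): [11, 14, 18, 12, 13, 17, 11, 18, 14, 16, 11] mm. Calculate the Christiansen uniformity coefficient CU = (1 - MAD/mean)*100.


mean = 14.090909 mm
MAD = 2.297521 mm
CU = (1 - 2.297521/14.090909)*100

83.6950 %


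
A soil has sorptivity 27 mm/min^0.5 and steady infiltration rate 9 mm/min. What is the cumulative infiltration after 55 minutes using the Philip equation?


F = S*sqrt(t) + A*t
F = 27*sqrt(55) + 9*55
F = 27*7.416198 + 495

695.2373 mm


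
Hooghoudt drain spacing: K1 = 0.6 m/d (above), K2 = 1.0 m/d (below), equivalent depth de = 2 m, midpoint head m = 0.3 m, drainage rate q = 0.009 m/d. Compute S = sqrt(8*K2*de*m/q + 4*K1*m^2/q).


S^2 = 8*K2*de*m/q + 4*K1*m^2/q
S^2 = 8*1.0*2*0.3/0.009 + 4*0.6*0.3^2/0.009
S = sqrt(557.3333)

23.6079 m


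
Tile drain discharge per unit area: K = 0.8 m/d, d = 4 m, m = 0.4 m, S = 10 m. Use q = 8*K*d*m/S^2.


q = 8*K*d*m/S^2
q = 8*0.8*4*0.4/10^2
q = 10.2400 / 100

0.1024 m/d


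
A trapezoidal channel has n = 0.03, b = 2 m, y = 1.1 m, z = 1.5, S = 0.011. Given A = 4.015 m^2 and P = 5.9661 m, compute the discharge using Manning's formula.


R = A/P = 4.015/5.9661 = 0.672969
Q = (1/0.03) * 4.015 * 0.672969^(2/3) * 0.011^0.5

10.7793 m^3/s


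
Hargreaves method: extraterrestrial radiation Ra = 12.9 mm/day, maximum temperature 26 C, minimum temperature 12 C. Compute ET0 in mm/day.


Tmean = (Tmax + Tmin)/2 = (26 + 12)/2 = 19.0
ET0 = 0.0023 * 12.9 * (19.0 + 17.8) * sqrt(26 - 12)
ET0 = 0.0023 * 12.9 * 36.8 * 3.741657

4.0854 mm/day


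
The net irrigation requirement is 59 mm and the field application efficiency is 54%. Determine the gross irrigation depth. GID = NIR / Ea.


Ea = 54% = 0.54
GID = NIR / Ea = 59 / 0.54 = 109.2593 mm

109.2593 mm


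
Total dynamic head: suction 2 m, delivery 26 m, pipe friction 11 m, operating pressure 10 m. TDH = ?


TDH = Hs + Hd + hf + Hp = 2 + 26 + 11 + 10 = 49

49 m


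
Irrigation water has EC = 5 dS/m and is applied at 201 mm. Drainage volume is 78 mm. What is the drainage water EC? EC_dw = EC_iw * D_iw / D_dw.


EC_dw = EC_iw * D_iw / D_dw
EC_dw = 5 * 201 / 78
EC_dw = 1005 / 78

12.8846 dS/m


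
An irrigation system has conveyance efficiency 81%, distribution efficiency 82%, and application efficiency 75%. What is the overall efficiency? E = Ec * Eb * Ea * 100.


Ec = 0.81, Eb = 0.82, Ea = 0.75
E = 0.81 * 0.82 * 0.75 * 100 = 49.8150%

49.8150 %


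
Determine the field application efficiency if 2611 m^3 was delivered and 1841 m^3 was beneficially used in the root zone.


Ea = V_root / V_field * 100 = 1841 / 2611 * 100 = 70.5094%

70.5094 %


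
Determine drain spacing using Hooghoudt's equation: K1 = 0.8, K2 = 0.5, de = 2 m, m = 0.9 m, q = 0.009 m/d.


S^2 = 8*K2*de*m/q + 4*K1*m^2/q
S^2 = 8*0.5*2*0.9/0.009 + 4*0.8*0.9^2/0.009
S = sqrt(1088.0000)

32.9848 m


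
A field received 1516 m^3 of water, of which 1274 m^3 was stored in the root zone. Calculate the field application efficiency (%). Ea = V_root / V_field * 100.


Ea = V_root / V_field * 100 = 1274 / 1516 * 100 = 84.0369%

84.0369 %


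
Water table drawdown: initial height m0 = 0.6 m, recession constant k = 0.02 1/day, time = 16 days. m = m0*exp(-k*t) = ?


m = m0 * exp(-k*t)
m = 0.6 * exp(-0.02 * 16)
m = 0.6 * exp(-0.3200)

0.4357 m


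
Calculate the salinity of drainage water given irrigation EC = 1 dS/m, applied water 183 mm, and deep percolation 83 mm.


EC_dw = EC_iw * D_iw / D_dw
EC_dw = 1 * 183 / 83
EC_dw = 183 / 83

2.2048 dS/m


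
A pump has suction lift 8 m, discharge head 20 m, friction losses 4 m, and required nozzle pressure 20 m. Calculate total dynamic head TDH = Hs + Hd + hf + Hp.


TDH = Hs + Hd + hf + Hp = 8 + 20 + 4 + 20 = 52

52 m


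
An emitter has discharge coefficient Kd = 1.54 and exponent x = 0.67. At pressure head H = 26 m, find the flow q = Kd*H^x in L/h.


q = Kd * H^x = 1.54 * 26^0.67 = 1.54 * 8.872217

13.6632 L/h


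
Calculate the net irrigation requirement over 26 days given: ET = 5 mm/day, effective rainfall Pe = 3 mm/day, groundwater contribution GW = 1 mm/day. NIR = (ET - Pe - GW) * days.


Daily deficit = ET - Pe - GW = 5 - 3 - 1 = 1 mm/day
NIR = 1 * 26 = 26 mm

26.0000 mm


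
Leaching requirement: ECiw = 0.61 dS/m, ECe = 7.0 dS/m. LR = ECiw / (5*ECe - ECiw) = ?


LR = ECiw / (5*ECe - ECiw)
LR = 0.61 / (5*7.0 - 0.61)
LR = 0.61 / 34.3900

0.0177


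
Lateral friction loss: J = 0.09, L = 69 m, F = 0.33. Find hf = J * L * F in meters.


hf = J * L * F = 0.09 * 69 * 0.33 = 2.0493 m

2.0493 m


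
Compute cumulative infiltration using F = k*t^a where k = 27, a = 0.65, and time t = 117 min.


F = k * t^a = 27 * 117^0.65
F = 27 * 22.096364

596.6018 mm


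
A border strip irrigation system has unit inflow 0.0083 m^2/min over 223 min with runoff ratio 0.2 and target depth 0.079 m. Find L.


L = q*t/((1+r)*Z)
L = 0.0083*223/((1+0.2)*0.079)
L = 1.8509/0.0948

19.5243 m


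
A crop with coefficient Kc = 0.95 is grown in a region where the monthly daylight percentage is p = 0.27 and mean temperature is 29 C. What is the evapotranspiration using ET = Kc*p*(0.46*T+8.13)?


ET = Kc * p * (0.46*T + 8.13)
ET = 0.95 * 0.27 * (0.46*29 + 8.13)
ET = 0.95 * 0.27 * 21.4700

5.5071 mm/day


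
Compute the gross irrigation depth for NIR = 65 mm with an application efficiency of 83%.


Ea = 83% = 0.83
GID = NIR / Ea = 65 / 0.83 = 78.3133 mm

78.3133 mm


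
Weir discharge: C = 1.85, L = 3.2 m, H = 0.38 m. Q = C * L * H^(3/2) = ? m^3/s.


Q = C * L * H^(3/2) = 1.85 * 3.2 * 0.38^1.5 = 1.85 * 3.2 * 0.234248

1.3867 m^3/s


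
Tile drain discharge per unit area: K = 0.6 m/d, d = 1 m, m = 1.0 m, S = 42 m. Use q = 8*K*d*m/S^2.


q = 8*K*d*m/S^2
q = 8*0.6*1*1.0/42^2
q = 4.8000 / 1764

0.0027 m/d


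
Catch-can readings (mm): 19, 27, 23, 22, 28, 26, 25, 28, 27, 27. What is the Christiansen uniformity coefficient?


mean = 25.200000 mm
MAD = 2.360000 mm
CU = (1 - 2.360000/25.200000)*100

90.6349 %


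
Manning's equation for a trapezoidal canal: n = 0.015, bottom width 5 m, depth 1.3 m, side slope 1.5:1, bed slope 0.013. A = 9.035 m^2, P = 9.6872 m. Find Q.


R = A/P = 9.035/9.6872 = 0.932674
Q = (1/0.015) * 9.035 * 0.932674^(2/3) * 0.013^0.5

65.5584 m^3/s


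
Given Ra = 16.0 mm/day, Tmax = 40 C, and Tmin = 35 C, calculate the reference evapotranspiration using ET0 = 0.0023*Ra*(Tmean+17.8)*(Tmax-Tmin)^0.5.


Tmean = (Tmax + Tmin)/2 = (40 + 35)/2 = 37.5
ET0 = 0.0023 * 16.0 * (37.5 + 17.8) * sqrt(40 - 35)
ET0 = 0.0023 * 16.0 * 55.3 * 2.236068

4.5505 mm/day


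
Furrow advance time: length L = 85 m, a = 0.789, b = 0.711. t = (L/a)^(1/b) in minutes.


t = (L/a)^(1/b)
t = (85/0.789)^(1/0.711)
t = 107.731305^(1/0.711)

721.8176 min


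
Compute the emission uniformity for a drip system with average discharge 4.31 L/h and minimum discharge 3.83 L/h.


EU = (q_min/q_avg)*100 = (3.83/4.31)*100 = 88.8631%

88.8631 %


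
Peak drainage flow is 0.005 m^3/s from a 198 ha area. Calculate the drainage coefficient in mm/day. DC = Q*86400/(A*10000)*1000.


DC = Q * 86400 / (A * 10000) * 1000
DC = 0.005 * 86400 / (198 * 10000) * 1000
DC = 432000.0000 / 1980000

0.2182 mm/day


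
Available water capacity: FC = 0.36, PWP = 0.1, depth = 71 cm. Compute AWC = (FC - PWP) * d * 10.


AWC = (FC - PWP) * d * 10
AWC = (0.36 - 0.1) * 71 * 10
AWC = 0.2600 * 71 * 10

184.6000 mm


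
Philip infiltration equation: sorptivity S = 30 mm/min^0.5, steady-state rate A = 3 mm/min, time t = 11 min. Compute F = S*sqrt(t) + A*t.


F = S*sqrt(t) + A*t
F = 30*sqrt(11) + 3*11
F = 30*3.316625 + 33

132.4988 mm


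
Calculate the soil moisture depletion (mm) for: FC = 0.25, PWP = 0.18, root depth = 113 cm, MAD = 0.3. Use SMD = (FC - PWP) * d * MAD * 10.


SMD = (FC - PWP) * d * MAD * 10
SMD = (0.25 - 0.18) * 113 * 0.3 * 10
SMD = 0.0700 * 113 * 0.3 * 10

23.7300 mm


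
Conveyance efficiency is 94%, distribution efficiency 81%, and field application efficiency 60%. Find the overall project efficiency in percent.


Ec = 0.94, Eb = 0.81, Ea = 0.6
E = 0.94 * 0.81 * 0.6 * 100 = 45.6840%

45.6840 %


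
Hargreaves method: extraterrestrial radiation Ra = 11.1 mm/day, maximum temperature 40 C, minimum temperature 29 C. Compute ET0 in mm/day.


Tmean = (Tmax + Tmin)/2 = (40 + 29)/2 = 34.5
ET0 = 0.0023 * 11.1 * (34.5 + 17.8) * sqrt(40 - 29)
ET0 = 0.0023 * 11.1 * 52.3 * 3.316625

4.4284 mm/day


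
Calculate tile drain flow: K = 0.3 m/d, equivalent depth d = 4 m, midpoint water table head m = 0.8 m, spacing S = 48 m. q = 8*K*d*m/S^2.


q = 8*K*d*m/S^2
q = 8*0.3*4*0.8/48^2
q = 7.6800 / 2304

0.0033 m/d


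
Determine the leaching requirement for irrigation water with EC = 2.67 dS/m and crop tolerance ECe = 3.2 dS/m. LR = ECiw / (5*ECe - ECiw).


LR = ECiw / (5*ECe - ECiw)
LR = 2.67 / (5*3.2 - 2.67)
LR = 2.67 / 13.3300

0.2003


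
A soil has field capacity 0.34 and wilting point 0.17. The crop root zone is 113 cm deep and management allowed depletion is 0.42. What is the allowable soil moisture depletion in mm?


SMD = (FC - PWP) * d * MAD * 10
SMD = (0.34 - 0.17) * 113 * 0.42 * 10
SMD = 0.1700 * 113 * 0.42 * 10

80.6820 mm


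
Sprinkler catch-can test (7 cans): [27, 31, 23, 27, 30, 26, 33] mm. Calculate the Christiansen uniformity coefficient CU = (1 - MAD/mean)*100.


mean = 28.142857 mm
MAD = 2.734694 mm
CU = (1 - 2.734694/28.142857)*100

90.2828 %


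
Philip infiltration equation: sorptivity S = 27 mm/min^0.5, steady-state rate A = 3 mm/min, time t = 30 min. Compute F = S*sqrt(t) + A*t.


F = S*sqrt(t) + A*t
F = 27*sqrt(30) + 3*30
F = 27*5.477226 + 90

237.8851 mm


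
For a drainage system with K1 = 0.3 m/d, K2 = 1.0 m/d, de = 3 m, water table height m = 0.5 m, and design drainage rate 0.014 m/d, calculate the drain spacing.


S^2 = 8*K2*de*m/q + 4*K1*m^2/q
S^2 = 8*1.0*3*0.5/0.014 + 4*0.3*0.5^2/0.014
S = sqrt(878.5714)

29.6407 m


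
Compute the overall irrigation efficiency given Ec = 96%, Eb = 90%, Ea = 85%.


Ec = 0.96, Eb = 0.9, Ea = 0.85
E = 0.96 * 0.9 * 0.85 * 100 = 73.4400%

73.4400 %


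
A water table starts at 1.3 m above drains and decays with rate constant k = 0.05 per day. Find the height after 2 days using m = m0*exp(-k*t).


m = m0 * exp(-k*t)
m = 1.3 * exp(-0.05 * 2)
m = 1.3 * exp(-0.1000)

1.1763 m


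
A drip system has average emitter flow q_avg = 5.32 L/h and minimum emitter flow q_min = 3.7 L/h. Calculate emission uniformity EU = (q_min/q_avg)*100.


EU = (q_min/q_avg)*100 = (3.7/5.32)*100 = 69.5489%

69.5489 %


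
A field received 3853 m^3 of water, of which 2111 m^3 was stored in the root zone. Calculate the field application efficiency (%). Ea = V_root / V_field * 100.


Ea = V_root / V_field * 100 = 2111 / 3853 * 100 = 54.7885%

54.7885 %


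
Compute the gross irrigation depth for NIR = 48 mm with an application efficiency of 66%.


Ea = 66% = 0.66
GID = NIR / Ea = 48 / 0.66 = 72.7273 mm

72.7273 mm


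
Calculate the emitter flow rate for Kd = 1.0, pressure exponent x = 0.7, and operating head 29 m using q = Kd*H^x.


q = Kd * H^x = 1.0 * 29^0.7 = 1.0 * 10.560357

10.5604 L/h


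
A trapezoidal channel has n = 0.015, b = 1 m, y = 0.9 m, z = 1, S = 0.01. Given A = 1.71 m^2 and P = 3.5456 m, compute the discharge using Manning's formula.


R = A/P = 1.71/3.5456 = 0.482288
Q = (1/0.015) * 1.71 * 0.482288^(2/3) * 0.01^0.5

7.0109 m^3/s


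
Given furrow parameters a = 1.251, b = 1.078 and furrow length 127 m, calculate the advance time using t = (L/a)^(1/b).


t = (L/a)^(1/b)
t = (127/1.251)^(1/1.078)
t = 101.518785^(1/1.078)

72.6709 min


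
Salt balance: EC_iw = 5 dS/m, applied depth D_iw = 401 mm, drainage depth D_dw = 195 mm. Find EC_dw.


EC_dw = EC_iw * D_iw / D_dw
EC_dw = 5 * 401 / 195
EC_dw = 2005 / 195

10.2821 dS/m


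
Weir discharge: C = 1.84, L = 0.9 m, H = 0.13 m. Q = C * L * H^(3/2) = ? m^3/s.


Q = C * L * H^(3/2) = 1.84 * 0.9 * 0.13^1.5 = 1.84 * 0.9 * 0.046872

0.0776 m^3/s


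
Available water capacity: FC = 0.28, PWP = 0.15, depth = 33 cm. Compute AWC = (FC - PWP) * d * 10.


AWC = (FC - PWP) * d * 10
AWC = (0.28 - 0.15) * 33 * 10
AWC = 0.1300 * 33 * 10

42.9000 mm


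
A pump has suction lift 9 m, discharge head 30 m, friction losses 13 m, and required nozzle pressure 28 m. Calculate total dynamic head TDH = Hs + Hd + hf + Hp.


TDH = Hs + Hd + hf + Hp = 9 + 30 + 13 + 28 = 80

80 m


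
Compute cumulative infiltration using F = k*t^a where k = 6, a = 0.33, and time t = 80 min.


F = k * t^a = 6 * 80^0.33
F = 6 * 4.246388

25.4783 mm


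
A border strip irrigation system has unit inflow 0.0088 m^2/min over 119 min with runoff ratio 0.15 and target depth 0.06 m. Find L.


L = q*t/((1+r)*Z)
L = 0.0088*119/((1+0.15)*0.06)
L = 1.0472/0.069

15.1768 m


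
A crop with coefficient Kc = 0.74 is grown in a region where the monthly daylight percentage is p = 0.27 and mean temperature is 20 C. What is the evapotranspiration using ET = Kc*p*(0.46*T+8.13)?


ET = Kc * p * (0.46*T + 8.13)
ET = 0.74 * 0.27 * (0.46*20 + 8.13)
ET = 0.74 * 0.27 * 17.3300

3.4625 mm/day


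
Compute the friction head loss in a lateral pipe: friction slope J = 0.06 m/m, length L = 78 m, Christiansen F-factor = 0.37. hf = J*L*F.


hf = J * L * F = 0.06 * 78 * 0.37 = 1.7316 m

1.7316 m


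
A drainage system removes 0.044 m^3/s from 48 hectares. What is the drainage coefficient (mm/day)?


DC = Q * 86400 / (A * 10000) * 1000
DC = 0.044 * 86400 / (48 * 10000) * 1000
DC = 3801600.0000 / 480000

7.9200 mm/day


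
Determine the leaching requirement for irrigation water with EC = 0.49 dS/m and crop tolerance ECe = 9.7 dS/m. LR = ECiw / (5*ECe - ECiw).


LR = ECiw / (5*ECe - ECiw)
LR = 0.49 / (5*9.7 - 0.49)
LR = 0.49 / 48.0100

0.0102


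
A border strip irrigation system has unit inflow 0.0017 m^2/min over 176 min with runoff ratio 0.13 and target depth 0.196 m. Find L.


L = q*t/((1+r)*Z)
L = 0.0017*176/((1+0.13)*0.196)
L = 0.2992/0.22148

1.3509 m


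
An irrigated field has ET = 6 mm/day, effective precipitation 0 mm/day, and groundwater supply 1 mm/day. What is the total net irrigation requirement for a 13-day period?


Daily deficit = ET - Pe - GW = 6 - 0 - 1 = 5 mm/day
NIR = 5 * 13 = 65 mm

65.0000 mm


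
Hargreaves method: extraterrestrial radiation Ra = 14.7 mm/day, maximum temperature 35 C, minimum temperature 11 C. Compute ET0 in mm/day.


Tmean = (Tmax + Tmin)/2 = (35 + 11)/2 = 23.0
ET0 = 0.0023 * 14.7 * (23.0 + 17.8) * sqrt(35 - 11)
ET0 = 0.0023 * 14.7 * 40.8 * 4.898979

6.7579 mm/day
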